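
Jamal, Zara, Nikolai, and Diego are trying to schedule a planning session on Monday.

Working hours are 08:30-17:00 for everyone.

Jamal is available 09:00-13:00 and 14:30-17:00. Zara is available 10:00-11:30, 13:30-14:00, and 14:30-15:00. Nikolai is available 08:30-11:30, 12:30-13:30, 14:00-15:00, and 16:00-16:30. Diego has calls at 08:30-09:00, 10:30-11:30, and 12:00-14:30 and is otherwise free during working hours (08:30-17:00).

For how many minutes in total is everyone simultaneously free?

60 minutes

Diego free within 08:30–17:00: 09:00–10:30, 11:30–12:00, 14:30–17:00.
Jamal ∩ Zara: 10:00–11:30, 14:30–15:00.
Jamal ∩ Zara ∩ Nikolai: 10:00–11:30, 14:30–15:00.
Jamal ∩ Zara ∩ Nikolai ∩ Diego: 10:00–10:30, 14:30–15:00.
Total common minutes: 30 + 30 = 60.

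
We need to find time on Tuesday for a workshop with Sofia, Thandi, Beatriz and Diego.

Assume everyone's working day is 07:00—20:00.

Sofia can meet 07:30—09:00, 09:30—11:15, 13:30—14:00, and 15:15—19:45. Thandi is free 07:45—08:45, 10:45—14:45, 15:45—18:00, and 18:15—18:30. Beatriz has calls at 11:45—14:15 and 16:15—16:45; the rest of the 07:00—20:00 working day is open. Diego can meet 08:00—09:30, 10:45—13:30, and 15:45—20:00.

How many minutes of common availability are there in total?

Beatriz free within 07:00–20:00: 07:00–11:45, 14:15–16:15, 16:45–20:00.
Sofia ∩ Thandi: 07:45–08:45, 10:45–11:15, 13:30–14:00, 15:45–18:00, 18:15–18:30.
Sofia ∩ Thandi ∩ Beatriz: 07:45–08:45, 10:45–11:15, 15:45–16:15, 16:45–18:00, 18:15–18:30.
Sofia ∩ Thandi ∩ Beatriz ∩ Diego: 08:00–08:45, 10:45–11:15, 15:45–16:15, 16:45–18:00, 18:15–18:30.
Total common minutes: 45 + 30 + 30 + 75 + 15 = 195.

195 minutes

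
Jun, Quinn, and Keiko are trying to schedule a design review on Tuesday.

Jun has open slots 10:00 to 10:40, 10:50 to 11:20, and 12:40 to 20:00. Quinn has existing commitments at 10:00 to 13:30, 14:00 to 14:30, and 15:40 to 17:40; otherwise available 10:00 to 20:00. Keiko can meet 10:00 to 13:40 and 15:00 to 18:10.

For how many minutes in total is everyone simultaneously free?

Quinn free within 10:00–20:00: 13:30–14:00, 14:30–15:40, 17:40–20:00.
Jun ∩ Quinn: 13:30–14:00, 14:30–15:40, 17:40–20:00.
Jun ∩ Quinn ∩ Keiko: 13:30–13:40, 15:00–15:40, 17:40–18:10.
Total common minutes: 10 + 40 + 30 = 80.

80 minutes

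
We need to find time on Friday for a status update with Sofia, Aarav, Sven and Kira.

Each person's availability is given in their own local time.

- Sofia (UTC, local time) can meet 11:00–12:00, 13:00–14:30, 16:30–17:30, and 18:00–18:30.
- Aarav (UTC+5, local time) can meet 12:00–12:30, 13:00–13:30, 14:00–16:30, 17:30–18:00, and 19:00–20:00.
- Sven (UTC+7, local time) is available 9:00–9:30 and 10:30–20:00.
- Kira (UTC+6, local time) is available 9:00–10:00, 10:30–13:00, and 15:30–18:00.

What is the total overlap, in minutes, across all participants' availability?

Sofia → UTC: 11:00–12:00, 13:00–14:30, 16:30–17:30, 18:00–18:30.
Aarav → UTC: 07:00–07:30, 08:00–08:30, 09:00–11:30, 12:30–13:00, 14:00–15:00.
Sven → UTC: 02:00–02:30, 03:30–13:00.
Kira → UTC: 03:00–04:00, 04:30–07:00, 09:30–12:00.
Sofia ∩ Aarav: 11:00–11:30, 14:00–14:30.
Sofia ∩ Aarav ∩ Sven: 11:00–11:30.
Sofia ∩ Aarav ∩ Sven ∩ Kira: 11:00–11:30.
Total common minutes: 30.

30 minutes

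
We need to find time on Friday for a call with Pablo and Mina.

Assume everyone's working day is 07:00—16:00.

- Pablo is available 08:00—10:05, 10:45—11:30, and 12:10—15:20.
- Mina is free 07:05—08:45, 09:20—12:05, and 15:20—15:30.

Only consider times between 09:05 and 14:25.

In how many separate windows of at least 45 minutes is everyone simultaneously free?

Pablo ∩ Mina: 08:00–08:45, 09:20–10:05, 10:45–11:30.
Restricted to 09:05–14:25: 09:20–10:05, 10:45–11:30.
Windows ≥ 45 min: 09:20–10:05, 10:45–11:30.
That's 2 windows.

2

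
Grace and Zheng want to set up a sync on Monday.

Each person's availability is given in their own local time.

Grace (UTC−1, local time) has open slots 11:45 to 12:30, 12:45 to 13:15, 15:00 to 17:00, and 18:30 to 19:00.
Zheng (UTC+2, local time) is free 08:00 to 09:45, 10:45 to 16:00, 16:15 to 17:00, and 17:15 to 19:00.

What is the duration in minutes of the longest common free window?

60 minutes

Grace → UTC: 12:45–13:30, 13:45–14:15, 16:00–18:00, 19:30–20:00.
Zheng → UTC: 06:00–07:45, 08:45–14:00, 14:15–15:00, 15:15–17:00.
Grace ∩ Zheng: 12:45–13:30, 13:45–14:00, 16:00–17:00.
Common window lengths: 45, 15, 60 min; longest is 60.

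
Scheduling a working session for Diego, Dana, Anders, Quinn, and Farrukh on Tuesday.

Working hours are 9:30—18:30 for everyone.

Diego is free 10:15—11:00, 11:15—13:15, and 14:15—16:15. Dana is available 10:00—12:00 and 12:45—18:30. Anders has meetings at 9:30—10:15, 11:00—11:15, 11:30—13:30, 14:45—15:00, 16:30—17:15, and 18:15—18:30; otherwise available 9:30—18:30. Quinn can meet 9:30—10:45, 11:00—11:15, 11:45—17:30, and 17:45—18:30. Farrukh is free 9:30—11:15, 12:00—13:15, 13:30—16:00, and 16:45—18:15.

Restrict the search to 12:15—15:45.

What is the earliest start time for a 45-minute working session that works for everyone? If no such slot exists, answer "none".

15:00

Anders free within 09:30–18:30: 10:15–11:00, 11:15–11:30, 13:30–14:45, 15:00–16:30, 17:15–18:15.
Diego ∩ Dana: 10:15–11:00, 11:15–12:00, 12:45–13:15, 14:15–16:15.
Diego ∩ Dana ∩ Anders: 10:15–11:00, 11:15–11:30, 14:15–14:45, 15:00–16:15.
Diego ∩ Dana ∩ Anders ∩ Quinn: 10:15–10:45, 14:15–14:45, 15:00–16:15.
Diego ∩ Dana ∩ Anders ∩ Quinn ∩ Farrukh: 10:15–10:45, 14:15–14:45, 15:00–16:00.
Restricted to 12:15–15:45: 14:15–14:45, 15:00–15:45.
Windows ≥ 45 min: 15:00–15:45.
Earliest such window starts at 15:00.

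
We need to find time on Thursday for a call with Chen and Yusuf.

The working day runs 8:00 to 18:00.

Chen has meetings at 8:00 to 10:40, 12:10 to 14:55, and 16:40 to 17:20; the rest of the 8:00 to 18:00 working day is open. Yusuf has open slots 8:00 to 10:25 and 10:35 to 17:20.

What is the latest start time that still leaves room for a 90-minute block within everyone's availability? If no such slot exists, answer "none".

15:10

Chen free within 08:00–18:00: 10:40–12:10, 14:55–16:40, 17:20–18:00.
Chen ∩ Yusuf: 10:40–12:10, 14:55–16:40.
Windows ≥ 90 min: 10:40–12:10, 14:55–16:40.
Latest start in the last window 14:55–16:40 is 16:40 − 90 min = 15:10.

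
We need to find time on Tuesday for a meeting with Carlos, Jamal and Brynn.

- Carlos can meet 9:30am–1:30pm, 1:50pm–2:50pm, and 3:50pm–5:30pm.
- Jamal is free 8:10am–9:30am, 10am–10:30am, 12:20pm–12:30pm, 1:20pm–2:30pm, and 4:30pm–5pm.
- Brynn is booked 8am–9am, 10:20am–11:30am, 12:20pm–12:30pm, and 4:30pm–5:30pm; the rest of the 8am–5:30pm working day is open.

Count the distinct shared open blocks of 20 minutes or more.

2

Brynn free within 08:00–17:30: 09:00–10:20, 11:30–12:20, 12:30–16:30.
Carlos ∩ Jamal: 10:00–10:30, 12:20–12:30, 13:20–13:30, 13:50–14:30, 16:30–17:00.
Carlos ∩ Jamal ∩ Brynn: 10:00–10:20, 13:20–13:30, 13:50–14:30.
Windows ≥ 20 min: 10:00–10:20, 13:50–14:30.
That's 2 windows.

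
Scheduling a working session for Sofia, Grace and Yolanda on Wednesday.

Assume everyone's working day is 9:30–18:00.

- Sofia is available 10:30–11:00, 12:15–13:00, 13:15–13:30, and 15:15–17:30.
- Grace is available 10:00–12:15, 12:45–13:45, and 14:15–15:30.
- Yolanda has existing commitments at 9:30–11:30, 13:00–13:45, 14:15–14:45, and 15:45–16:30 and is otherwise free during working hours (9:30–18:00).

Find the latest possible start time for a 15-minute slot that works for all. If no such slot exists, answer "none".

Yolanda free within 09:30–18:00: 11:30–13:00, 13:45–14:15, 14:45–15:45, 16:30–18:00.
Sofia ∩ Grace: 10:30–11:00, 12:45–13:00, 13:15–13:30, 15:15–15:30.
Sofia ∩ Grace ∩ Yolanda: 12:45–13:00, 15:15–15:30.
Windows ≥ 15 min: 12:45–13:00, 15:15–15:30.
Latest start in the last window 15:15–15:30 is 15:30 − 15 min = 15:15.

15:15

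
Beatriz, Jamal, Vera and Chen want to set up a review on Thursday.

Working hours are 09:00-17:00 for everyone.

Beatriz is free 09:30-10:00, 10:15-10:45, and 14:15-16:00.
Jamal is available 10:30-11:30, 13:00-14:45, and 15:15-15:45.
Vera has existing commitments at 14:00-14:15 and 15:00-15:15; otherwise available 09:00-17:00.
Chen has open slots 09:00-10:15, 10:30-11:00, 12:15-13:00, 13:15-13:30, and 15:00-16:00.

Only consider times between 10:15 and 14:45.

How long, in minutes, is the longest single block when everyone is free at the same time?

Vera free within 09:00–17:00: 09:00–14:00, 14:15–15:00, 15:15–17:00.
Beatriz ∩ Jamal: 10:30–10:45, 14:15–14:45, 15:15–15:45.
Beatriz ∩ Jamal ∩ Vera: 10:30–10:45, 14:15–14:45, 15:15–15:45.
Beatriz ∩ Jamal ∩ Vera ∩ Chen: 10:30–10:45, 15:15–15:45.
Restricted to 10:15–14:45: 10:30–10:45.
Single common window of 15 minutes.

15 minutes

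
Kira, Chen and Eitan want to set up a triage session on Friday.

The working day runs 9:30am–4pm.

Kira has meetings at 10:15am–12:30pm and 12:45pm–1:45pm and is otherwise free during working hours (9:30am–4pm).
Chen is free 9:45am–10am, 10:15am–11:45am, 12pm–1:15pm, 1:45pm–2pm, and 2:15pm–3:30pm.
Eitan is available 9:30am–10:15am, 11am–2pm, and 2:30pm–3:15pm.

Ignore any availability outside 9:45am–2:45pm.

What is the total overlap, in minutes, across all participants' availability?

Kira free within 09:30–16:00: 09:30–10:15, 12:30–12:45, 13:45–16:00.
Kira ∩ Chen: 09:45–10:00, 12:30–12:45, 13:45–14:00, 14:15–15:30.
Kira ∩ Chen ∩ Eitan: 09:45–10:00, 12:30–12:45, 13:45–14:00, 14:30–15:15.
Restricted to 09:45–14:45: 09:45–10:00, 12:30–12:45, 13:45–14:00, 14:30–14:45.
Total common minutes: 15 + 15 + 15 + 15 = 60.

60 minutes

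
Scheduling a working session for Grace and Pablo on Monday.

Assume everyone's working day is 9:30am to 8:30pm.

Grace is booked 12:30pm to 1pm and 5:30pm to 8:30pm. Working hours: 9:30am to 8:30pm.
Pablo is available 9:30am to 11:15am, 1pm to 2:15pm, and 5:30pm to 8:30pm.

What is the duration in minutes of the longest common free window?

Grace free within 09:30–20:30: 09:30–12:30, 13:00–17:30.
Grace ∩ Pablo: 09:30–11:15, 13:00–14:15.
Common window lengths: 105, 75 min; longest is 105.

105 minutes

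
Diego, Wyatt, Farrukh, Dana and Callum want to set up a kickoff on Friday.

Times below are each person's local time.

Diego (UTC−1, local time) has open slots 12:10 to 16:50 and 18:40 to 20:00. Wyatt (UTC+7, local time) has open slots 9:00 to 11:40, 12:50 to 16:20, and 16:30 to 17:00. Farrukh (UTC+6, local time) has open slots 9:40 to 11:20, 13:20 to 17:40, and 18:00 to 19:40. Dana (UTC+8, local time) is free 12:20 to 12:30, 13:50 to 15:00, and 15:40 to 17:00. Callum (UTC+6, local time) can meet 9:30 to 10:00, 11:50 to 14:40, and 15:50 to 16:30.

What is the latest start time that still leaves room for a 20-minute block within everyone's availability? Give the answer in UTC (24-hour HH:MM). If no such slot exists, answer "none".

Diego → UTC: 13:10–17:50, 19:40–21:00.
Wyatt → UTC: 02:00–04:40, 05:50–09:20, 09:30–10:00.
Farrukh → UTC: 03:40–05:20, 07:20–11:40, 12:00–13:40.
Dana → UTC: 04:20–04:30, 05:50–07:00, 07:40–09:00.
Callum → UTC: 03:30–04:00, 05:50–08:40, 09:50–10:30.
Diego ∩ Wyatt: (none).
Diego ∩ Wyatt ∩ Farrukh: (none).
Diego ∩ Wyatt ∩ Farrukh ∩ Dana: (none).
Diego ∩ Wyatt ∩ Farrukh ∩ Dana ∩ Callum: (none).
Windows ≥ 20 min: (none).

none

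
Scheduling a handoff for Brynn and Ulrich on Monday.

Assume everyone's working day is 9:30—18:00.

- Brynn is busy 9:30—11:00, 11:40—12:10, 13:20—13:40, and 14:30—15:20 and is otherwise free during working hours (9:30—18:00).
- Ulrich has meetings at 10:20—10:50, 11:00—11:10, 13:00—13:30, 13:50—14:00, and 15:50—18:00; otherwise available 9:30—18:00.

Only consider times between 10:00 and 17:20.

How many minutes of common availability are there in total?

Brynn free within 09:30–18:00: 11:00–11:40, 12:10–13:20, 13:40–14:30, 15:20–18:00.
Ulrich free within 09:30–18:00: 09:30–10:20, 10:50–11:00, 11:10–13:00, 13:30–13:50, 14:00–15:50.
Brynn ∩ Ulrich: 11:10–11:40, 12:10–13:00, 13:40–13:50, 14:00–14:30, 15:20–15:50.
Restricted to 10:00–17:20: 11:10–11:40, 12:10–13:00, 13:40–13:50, 14:00–14:30, 15:20–15:50.
Total common minutes: 30 + 50 + 10 + 30 + 30 = 150.

150 minutes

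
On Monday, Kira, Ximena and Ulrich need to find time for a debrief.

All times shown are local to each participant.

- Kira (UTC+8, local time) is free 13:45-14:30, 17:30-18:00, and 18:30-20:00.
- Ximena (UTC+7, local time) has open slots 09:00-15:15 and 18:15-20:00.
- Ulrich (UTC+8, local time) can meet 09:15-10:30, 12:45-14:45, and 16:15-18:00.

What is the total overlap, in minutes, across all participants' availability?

Kira → UTC: 05:45–06:30, 09:30–10:00, 10:30–12:00.
Ximena → UTC: 02:00–08:15, 11:15–13:00.
Ulrich → UTC: 01:15–02:30, 04:45–06:45, 08:15–10:00.
Kira ∩ Ximena: 05:45–06:30, 11:15–12:00.
Kira ∩ Ximena ∩ Ulrich: 05:45–06:30.
Total common minutes: 45.

45 minutes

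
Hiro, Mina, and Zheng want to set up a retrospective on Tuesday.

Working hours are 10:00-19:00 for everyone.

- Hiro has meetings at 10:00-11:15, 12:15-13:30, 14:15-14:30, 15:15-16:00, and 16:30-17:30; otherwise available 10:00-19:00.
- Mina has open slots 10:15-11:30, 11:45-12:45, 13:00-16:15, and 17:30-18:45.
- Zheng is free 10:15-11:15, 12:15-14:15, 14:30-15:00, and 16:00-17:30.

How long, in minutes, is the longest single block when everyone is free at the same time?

45 minutes

Hiro free within 10:00–19:00: 11:15–12:15, 13:30–14:15, 14:30–15:15, 16:00–16:30, 17:30–19:00.
Hiro ∩ Mina: 11:15–11:30, 11:45–12:15, 13:30–14:15, 14:30–15:15, 16:00–16:15, 17:30–18:45.
Hiro ∩ Mina ∩ Zheng: 13:30–14:15, 14:30–15:00, 16:00–16:15.
Common window lengths: 45, 30, 15 min; longest is 45.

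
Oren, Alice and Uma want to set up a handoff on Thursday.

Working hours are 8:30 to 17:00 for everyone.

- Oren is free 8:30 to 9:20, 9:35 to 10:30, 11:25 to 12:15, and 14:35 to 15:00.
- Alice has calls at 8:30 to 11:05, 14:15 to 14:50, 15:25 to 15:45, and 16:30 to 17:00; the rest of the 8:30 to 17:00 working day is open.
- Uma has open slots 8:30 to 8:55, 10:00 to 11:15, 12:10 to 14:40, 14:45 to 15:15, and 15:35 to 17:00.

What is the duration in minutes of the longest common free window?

Alice free within 08:30–17:00: 11:05–14:15, 14:50–15:25, 15:45–16:30.
Oren ∩ Alice: 11:25–12:15, 14:50–15:00.
Oren ∩ Alice ∩ Uma: 12:10–12:15, 14:50–15:00.
Common window lengths: 5, 10 min; longest is 10.

10 minutes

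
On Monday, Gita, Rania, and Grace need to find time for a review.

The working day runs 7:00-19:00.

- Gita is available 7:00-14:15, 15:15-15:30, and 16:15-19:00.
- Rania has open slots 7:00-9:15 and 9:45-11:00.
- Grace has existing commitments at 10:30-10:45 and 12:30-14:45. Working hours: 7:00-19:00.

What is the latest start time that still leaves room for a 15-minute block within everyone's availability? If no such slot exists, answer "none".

10:45

Grace free within 07:00–19:00: 07:00–10:30, 10:45–12:30, 14:45–19:00.
Gita ∩ Rania: 07:00–09:15, 09:45–11:00.
Gita ∩ Rania ∩ Grace: 07:00–09:15, 09:45–10:30, 10:45–11:00.
Windows ≥ 15 min: 07:00–09:15, 09:45–10:30, 10:45–11:00.
Latest start in the last window 10:45–11:00 is 11:00 − 15 min = 10:45.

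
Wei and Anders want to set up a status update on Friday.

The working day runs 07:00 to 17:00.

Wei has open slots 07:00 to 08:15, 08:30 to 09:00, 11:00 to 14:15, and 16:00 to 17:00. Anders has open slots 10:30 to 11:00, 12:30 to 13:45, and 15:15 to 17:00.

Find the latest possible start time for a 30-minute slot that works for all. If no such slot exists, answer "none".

Wei ∩ Anders: 12:30–13:45, 16:00–17:00.
Windows ≥ 30 min: 12:30–13:45, 16:00–17:00.
Latest start in the last window 16:00–17:00 is 17:00 − 30 min = 16:30.

16:30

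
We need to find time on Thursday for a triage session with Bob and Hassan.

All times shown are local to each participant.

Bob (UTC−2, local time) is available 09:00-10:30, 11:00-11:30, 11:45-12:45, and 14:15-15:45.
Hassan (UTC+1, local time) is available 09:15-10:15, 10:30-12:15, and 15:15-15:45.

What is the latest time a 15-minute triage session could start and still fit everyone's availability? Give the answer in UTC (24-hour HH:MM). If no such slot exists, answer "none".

Bob → UTC: 11:00–12:30, 13:00–13:30, 13:45–14:45, 16:15–17:45.
Hassan → UTC: 08:15–09:15, 09:30–11:15, 14:15–14:45.
Bob ∩ Hassan: 11:00–11:15, 14:15–14:45.
Windows ≥ 15 min: 11:00–11:15, 14:15–14:45.
Latest start in the last window 14:15–14:45 is 14:45 − 15 min = 14:30.

14:30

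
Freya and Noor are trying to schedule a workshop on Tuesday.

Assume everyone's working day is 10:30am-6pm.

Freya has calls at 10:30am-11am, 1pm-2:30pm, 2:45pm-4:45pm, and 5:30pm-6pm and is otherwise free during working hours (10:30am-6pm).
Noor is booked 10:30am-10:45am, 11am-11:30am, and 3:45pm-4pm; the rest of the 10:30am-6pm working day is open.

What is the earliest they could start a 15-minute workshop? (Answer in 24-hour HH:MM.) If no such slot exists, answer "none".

11:30

Freya free within 10:30–18:00: 11:00–13:00, 14:30–14:45, 16:45–17:30.
Noor free within 10:30–18:00: 10:45–11:00, 11:30–15:45, 16:00–18:00.
Freya ∩ Noor: 11:30–13:00, 14:30–14:45, 16:45–17:30.
Windows ≥ 15 min: 11:30–13:00, 14:30–14:45, 16:45–17:30.
Earliest such window starts at 11:30.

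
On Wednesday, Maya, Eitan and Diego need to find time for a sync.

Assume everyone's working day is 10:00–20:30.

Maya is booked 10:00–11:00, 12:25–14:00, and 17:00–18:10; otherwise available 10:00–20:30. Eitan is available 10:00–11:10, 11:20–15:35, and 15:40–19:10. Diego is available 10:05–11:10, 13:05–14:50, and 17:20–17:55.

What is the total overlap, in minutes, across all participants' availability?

60 minutes

Maya free within 10:00–20:30: 11:00–12:25, 14:00–17:00, 18:10–20:30.
Maya ∩ Eitan: 11:00–11:10, 11:20–12:25, 14:00–15:35, 15:40–17:00, 18:10–19:10.
Maya ∩ Eitan ∩ Diego: 11:00–11:10, 14:00–14:50.
Total common minutes: 10 + 50 = 60.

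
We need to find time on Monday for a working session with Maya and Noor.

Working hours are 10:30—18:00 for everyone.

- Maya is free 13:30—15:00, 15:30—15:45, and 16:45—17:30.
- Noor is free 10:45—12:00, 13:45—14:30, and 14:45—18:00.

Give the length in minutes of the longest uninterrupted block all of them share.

Maya ∩ Noor: 13:45–14:30, 14:45–15:00, 15:30–15:45, 16:45–17:30.
Common window lengths: 45, 15, 15, 45 min; longest is 45.

45 minutes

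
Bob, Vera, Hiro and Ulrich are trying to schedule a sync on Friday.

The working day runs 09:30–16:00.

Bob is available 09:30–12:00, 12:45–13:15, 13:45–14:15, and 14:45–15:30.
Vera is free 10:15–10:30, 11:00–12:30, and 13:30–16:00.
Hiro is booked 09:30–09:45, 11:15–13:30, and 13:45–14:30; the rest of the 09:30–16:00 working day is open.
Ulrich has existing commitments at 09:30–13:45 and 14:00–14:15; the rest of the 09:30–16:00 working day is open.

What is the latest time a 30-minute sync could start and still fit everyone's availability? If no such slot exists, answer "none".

15:00

Hiro free within 09:30–16:00: 09:45–11:15, 13:30–13:45, 14:30–16:00.
Ulrich free within 09:30–16:00: 13:45–14:00, 14:15–16:00.
Bob ∩ Vera: 10:15–10:30, 11:00–12:00, 13:45–14:15, 14:45–15:30.
Bob ∩ Vera ∩ Hiro: 10:15–10:30, 11:00–11:15, 14:45–15:30.
Bob ∩ Vera ∩ Hiro ∩ Ulrich: 14:45–15:30.
Windows ≥ 30 min: 14:45–15:30.
Latest start in the last window 14:45–15:30 is 15:30 − 30 min = 15:00.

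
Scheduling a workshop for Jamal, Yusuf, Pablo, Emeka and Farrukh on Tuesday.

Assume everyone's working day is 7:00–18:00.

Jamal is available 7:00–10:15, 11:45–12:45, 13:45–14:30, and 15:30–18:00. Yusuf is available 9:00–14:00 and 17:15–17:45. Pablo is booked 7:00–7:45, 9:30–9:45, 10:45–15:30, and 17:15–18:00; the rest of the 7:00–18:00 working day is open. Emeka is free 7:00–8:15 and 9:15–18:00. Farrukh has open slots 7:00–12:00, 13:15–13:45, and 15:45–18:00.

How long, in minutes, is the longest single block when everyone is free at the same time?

30 minutes

Pablo free within 07:00–18:00: 07:45–09:30, 09:45–10:45, 15:30–17:15.
Jamal ∩ Yusuf: 09:00–10:15, 11:45–12:45, 13:45–14:00, 17:15–17:45.
Jamal ∩ Yusuf ∩ Pablo: 09:00–09:30, 09:45–10:15.
Jamal ∩ Yusuf ∩ Pablo ∩ Emeka: 09:15–09:30, 09:45–10:15.
Jamal ∩ Yusuf ∩ Pablo ∩ Emeka ∩ Farrukh: 09:15–09:30, 09:45–10:15.
Common window lengths: 15, 30 min; longest is 30.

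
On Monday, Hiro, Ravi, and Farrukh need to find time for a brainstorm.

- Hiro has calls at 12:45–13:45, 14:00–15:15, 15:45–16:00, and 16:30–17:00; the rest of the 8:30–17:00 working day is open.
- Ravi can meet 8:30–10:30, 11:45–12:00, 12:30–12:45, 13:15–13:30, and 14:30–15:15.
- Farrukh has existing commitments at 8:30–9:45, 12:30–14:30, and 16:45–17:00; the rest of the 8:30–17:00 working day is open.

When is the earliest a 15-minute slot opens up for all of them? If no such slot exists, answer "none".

Hiro free within 08:30–17:00: 08:30–12:45, 13:45–14:00, 15:15–15:45, 16:00–16:30.
Farrukh free within 08:30–17:00: 09:45–12:30, 14:30–16:45.
Hiro ∩ Ravi: 08:30–10:30, 11:45–12:00, 12:30–12:45.
Hiro ∩ Ravi ∩ Farrukh: 09:45–10:30, 11:45–12:00.
Windows ≥ 15 min: 09:45–10:30, 11:45–12:00.
Earliest such window starts at 09:45.

09:45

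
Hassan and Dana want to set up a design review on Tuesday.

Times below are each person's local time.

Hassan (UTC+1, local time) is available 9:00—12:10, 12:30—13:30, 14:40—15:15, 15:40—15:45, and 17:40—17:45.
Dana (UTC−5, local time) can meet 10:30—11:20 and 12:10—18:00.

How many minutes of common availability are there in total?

0 minutes

Hassan → UTC: 08:00–11:10, 11:30–12:30, 13:40–14:15, 14:40–14:45, 16:40–16:45.
Dana → UTC: 15:30–16:20, 17:10–23:00.
Hassan ∩ Dana: (none).
Total common minutes: 0.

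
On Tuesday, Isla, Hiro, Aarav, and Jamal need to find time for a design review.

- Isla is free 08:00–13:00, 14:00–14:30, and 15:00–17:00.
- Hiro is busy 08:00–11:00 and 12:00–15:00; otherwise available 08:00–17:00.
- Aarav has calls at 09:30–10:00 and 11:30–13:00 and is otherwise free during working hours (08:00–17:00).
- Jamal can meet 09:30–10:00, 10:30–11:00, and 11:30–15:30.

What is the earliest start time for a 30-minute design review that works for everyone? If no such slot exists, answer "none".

15:00

Hiro free within 08:00–17:00: 11:00–12:00, 15:00–17:00.
Aarav free within 08:00–17:00: 08:00–09:30, 10:00–11:30, 13:00–17:00.
Isla ∩ Hiro: 11:00–12:00, 15:00–17:00.
Isla ∩ Hiro ∩ Aarav: 11:00–11:30, 15:00–17:00.
Isla ∩ Hiro ∩ Aarav ∩ Jamal: 15:00–15:30.
Windows ≥ 30 min: 15:00–15:30.
Earliest such window starts at 15:00.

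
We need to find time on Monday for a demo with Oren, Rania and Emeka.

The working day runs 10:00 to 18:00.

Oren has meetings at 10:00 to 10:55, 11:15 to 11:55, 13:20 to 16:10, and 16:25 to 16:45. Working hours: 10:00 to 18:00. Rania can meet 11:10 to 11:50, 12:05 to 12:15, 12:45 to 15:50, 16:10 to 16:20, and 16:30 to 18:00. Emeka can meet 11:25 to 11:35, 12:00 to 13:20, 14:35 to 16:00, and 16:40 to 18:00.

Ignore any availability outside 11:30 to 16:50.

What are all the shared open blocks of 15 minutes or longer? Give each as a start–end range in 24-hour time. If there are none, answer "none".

12:45–13:20

Oren free within 10:00–18:00: 10:55–11:15, 11:55–13:20, 16:10–16:25, 16:45–18:00.
Oren ∩ Rania: 11:10–11:15, 12:05–12:15, 12:45–13:20, 16:10–16:20, 16:45–18:00.
Oren ∩ Rania ∩ Emeka: 12:05–12:15, 12:45–13:20, 16:45–18:00.
Restricted to 11:30–16:50: 12:05–12:15, 12:45–13:20, 16:45–16:50.
Windows ≥ 15 min: 12:45–13:20.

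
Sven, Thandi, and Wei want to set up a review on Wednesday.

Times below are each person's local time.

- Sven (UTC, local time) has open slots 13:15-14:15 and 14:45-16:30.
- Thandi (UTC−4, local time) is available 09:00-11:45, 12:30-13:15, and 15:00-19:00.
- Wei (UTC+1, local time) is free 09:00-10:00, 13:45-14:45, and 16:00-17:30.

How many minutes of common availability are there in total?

Sven → UTC: 13:15–14:15, 14:45–16:30.
Thandi → UTC: 13:00–15:45, 16:30–17:15, 19:00–23:00.
Wei → UTC: 08:00–09:00, 12:45–13:45, 15:00–16:30.
Sven ∩ Thandi: 13:15–14:15, 14:45–15:45.
Sven ∩ Thandi ∩ Wei: 13:15–13:45, 15:00–15:45.
Total common minutes: 30 + 45 = 75.

75 minutes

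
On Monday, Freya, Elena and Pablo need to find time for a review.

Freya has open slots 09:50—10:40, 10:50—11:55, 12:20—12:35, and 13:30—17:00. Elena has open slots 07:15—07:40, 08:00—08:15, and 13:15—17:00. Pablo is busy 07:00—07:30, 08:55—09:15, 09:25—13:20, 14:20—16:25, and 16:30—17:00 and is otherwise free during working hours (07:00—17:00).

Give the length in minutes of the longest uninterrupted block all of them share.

50 minutes

Pablo free within 07:00–17:00: 07:30–08:55, 09:15–09:25, 13:20–14:20, 16:25–16:30.
Freya ∩ Elena: 13:30–17:00.
Freya ∩ Elena ∩ Pablo: 13:30–14:20, 16:25–16:30.
Common window lengths: 50, 5 min; longest is 50.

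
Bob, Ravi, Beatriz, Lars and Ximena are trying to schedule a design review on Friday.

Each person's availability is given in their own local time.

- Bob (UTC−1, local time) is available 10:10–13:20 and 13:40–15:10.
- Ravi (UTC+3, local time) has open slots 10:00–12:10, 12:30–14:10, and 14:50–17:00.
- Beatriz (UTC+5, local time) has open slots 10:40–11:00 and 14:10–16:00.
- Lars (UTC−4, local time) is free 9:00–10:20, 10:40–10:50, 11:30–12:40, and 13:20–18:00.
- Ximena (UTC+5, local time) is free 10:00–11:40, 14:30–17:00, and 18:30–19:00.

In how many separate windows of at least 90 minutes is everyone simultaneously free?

Bob → UTC: 11:10–14:20, 14:40–16:10.
Ravi → UTC: 07:00–09:10, 09:30–11:10, 11:50–14:00.
Beatriz → UTC: 05:40–06:00, 09:10–11:00.
Lars → UTC: 13:00–14:20, 14:40–14:50, 15:30–16:40, 17:20–22:00.
Ximena → UTC: 05:00–06:40, 09:30–12:00, 13:30–14:00.
Bob ∩ Ravi: 11:50–14:00.
Bob ∩ Ravi ∩ Beatriz: (none).
Bob ∩ Ravi ∩ Beatriz ∩ Lars: (none).
Bob ∩ Ravi ∩ Beatriz ∩ Lars ∩ Ximena: (none).
Windows ≥ 90 min: (none).
That's 0 windows.

0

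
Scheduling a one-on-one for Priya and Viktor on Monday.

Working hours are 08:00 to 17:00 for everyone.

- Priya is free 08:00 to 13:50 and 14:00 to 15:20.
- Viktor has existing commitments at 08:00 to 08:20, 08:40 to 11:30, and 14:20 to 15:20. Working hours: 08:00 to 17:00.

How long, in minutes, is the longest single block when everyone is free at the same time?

Viktor free within 08:00–17:00: 08:20–08:40, 11:30–14:20, 15:20–17:00.
Priya ∩ Viktor: 08:20–08:40, 11:30–13:50, 14:00–14:20.
Common window lengths: 20, 140, 20 min; longest is 140.

140 minutes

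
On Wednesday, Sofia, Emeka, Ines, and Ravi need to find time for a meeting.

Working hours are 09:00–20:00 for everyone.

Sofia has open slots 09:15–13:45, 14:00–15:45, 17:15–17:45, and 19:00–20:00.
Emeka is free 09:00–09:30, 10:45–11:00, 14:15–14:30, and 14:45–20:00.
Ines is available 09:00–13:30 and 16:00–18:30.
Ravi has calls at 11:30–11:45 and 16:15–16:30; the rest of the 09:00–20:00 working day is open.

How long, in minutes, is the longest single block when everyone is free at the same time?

Ravi free within 09:00–20:00: 09:00–11:30, 11:45–16:15, 16:30–20:00.
Sofia ∩ Emeka: 09:15–09:30, 10:45–11:00, 14:15–14:30, 14:45–15:45, 17:15–17:45, 19:00–20:00.
Sofia ∩ Emeka ∩ Ines: 09:15–09:30, 10:45–11:00, 17:15–17:45.
Sofia ∩ Emeka ∩ Ines ∩ Ravi: 09:15–09:30, 10:45–11:00, 17:15–17:45.
Common window lengths: 15, 15, 30 min; longest is 30.

30 minutes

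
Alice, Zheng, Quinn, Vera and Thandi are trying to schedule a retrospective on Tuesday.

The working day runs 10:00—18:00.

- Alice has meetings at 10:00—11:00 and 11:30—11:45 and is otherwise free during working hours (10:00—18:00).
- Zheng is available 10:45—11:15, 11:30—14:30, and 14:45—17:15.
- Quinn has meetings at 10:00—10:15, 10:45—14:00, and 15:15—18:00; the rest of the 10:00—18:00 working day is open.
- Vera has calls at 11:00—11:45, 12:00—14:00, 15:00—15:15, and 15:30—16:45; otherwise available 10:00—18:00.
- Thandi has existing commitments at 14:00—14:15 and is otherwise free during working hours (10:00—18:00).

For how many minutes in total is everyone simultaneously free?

Alice free within 10:00–18:00: 11:00–11:30, 11:45–18:00.
Quinn free within 10:00–18:00: 10:15–10:45, 14:00–15:15.
Vera free within 10:00–18:00: 10:00–11:00, 11:45–12:00, 14:00–15:00, 15:15–15:30, 16:45–18:00.
Thandi free within 10:00–18:00: 10:00–14:00, 14:15–18:00.
Alice ∩ Zheng: 11:00–11:15, 11:45–14:30, 14:45–17:15.
Alice ∩ Zheng ∩ Quinn: 14:00–14:30, 14:45–15:15.
Alice ∩ Zheng ∩ Quinn ∩ Vera: 14:00–14:30, 14:45–15:00.
Alice ∩ Zheng ∩ Quinn ∩ Vera ∩ Thandi: 14:15–14:30, 14:45–15:00.
Total common minutes: 15 + 15 = 30.

30 minutes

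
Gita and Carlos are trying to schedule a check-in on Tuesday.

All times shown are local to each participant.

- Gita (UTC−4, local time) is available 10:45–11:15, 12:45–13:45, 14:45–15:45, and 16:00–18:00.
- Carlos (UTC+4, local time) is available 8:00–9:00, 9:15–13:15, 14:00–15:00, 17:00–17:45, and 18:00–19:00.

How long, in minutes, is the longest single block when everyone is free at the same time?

15 minutes

Gita → UTC: 14:45–15:15, 16:45–17:45, 18:45–19:45, 20:00–22:00.
Carlos → UTC: 04:00–05:00, 05:15–09:15, 10:00–11:00, 13:00–13:45, 14:00–15:00.
Gita ∩ Carlos: 14:45–15:00.
Single common window of 15 minutes.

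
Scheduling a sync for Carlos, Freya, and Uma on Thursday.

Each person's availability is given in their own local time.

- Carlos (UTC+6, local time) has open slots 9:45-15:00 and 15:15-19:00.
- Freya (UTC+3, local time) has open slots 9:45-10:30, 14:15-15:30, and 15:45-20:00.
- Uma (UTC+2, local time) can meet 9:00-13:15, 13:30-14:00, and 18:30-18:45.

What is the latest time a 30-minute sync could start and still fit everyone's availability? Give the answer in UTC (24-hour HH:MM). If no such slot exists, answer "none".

11:30

Carlos → UTC: 03:45–09:00, 09:15–13:00.
Freya → UTC: 06:45–07:30, 11:15–12:30, 12:45–17:00.
Uma → UTC: 07:00–11:15, 11:30–12:00, 16:30–16:45.
Carlos ∩ Freya: 06:45–07:30, 11:15–12:30, 12:45–13:00.
Carlos ∩ Freya ∩ Uma: 07:00–07:30, 11:30–12:00.
Windows ≥ 30 min: 07:00–07:30, 11:30–12:00.
Latest start in the last window 11:30–12:00 is 12:00 − 30 min = 11:30.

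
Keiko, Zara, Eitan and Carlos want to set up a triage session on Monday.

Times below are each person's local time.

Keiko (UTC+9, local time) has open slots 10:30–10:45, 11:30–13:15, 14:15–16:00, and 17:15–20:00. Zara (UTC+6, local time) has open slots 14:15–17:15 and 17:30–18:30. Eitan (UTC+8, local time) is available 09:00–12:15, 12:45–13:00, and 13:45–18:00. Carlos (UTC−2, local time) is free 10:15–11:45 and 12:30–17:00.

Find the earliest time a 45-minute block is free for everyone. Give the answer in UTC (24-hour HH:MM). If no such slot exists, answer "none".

none

Keiko → UTC: 01:30–01:45, 02:30–04:15, 05:15–07:00, 08:15–11:00.
Zara → UTC: 08:15–11:15, 11:30–12:30.
Eitan → UTC: 01:00–04:15, 04:45–05:00, 05:45–10:00.
Carlos → UTC: 12:15–13:45, 14:30–19:00.
Keiko ∩ Zara: 08:15–11:00.
Keiko ∩ Zara ∩ Eitan: 08:15–10:00.
Keiko ∩ Zara ∩ Eitan ∩ Carlos: (none).
Windows ≥ 45 min: (none).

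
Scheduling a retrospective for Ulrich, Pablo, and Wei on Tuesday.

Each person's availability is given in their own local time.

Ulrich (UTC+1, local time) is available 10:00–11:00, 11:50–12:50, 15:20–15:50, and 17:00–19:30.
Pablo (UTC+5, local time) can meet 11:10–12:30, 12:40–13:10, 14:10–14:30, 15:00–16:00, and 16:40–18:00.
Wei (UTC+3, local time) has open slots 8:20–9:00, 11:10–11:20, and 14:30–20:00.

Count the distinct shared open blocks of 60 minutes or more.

Ulrich → UTC: 09:00–10:00, 10:50–11:50, 14:20–14:50, 16:00–18:30.
Pablo → UTC: 06:10–07:30, 07:40–08:10, 09:10–09:30, 10:00–11:00, 11:40–13:00.
Wei → UTC: 05:20–06:00, 08:10–08:20, 11:30–17:00.
Ulrich ∩ Pablo: 09:10–09:30, 10:50–11:00, 11:40–11:50.
Ulrich ∩ Pablo ∩ Wei: 11:40–11:50.
Windows ≥ 60 min: (none).
That's 0 windows.

0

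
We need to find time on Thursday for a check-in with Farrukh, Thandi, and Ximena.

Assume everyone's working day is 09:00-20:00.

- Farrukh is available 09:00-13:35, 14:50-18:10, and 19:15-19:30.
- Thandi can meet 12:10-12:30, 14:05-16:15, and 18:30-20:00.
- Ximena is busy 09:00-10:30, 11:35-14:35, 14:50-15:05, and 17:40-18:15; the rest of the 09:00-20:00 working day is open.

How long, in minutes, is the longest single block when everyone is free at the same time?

70 minutes

Ximena free within 09:00–20:00: 10:30–11:35, 14:35–14:50, 15:05–17:40, 18:15–20:00.
Farrukh ∩ Thandi: 12:10–12:30, 14:50–16:15, 19:15–19:30.
Farrukh ∩ Thandi ∩ Ximena: 15:05–16:15, 19:15–19:30.
Common window lengths: 70, 15 min; longest is 70.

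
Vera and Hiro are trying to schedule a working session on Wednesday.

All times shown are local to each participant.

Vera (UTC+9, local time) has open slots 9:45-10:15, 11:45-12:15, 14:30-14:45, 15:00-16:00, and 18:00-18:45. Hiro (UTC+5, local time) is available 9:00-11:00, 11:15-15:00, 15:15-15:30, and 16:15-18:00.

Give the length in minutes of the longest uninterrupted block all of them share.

45 minutes

Vera → UTC: 00:45–01:15, 02:45–03:15, 05:30–05:45, 06:00–07:00, 09:00–09:45.
Hiro → UTC: 04:00–06:00, 06:15–10:00, 10:15–10:30, 11:15–13:00.
Vera ∩ Hiro: 05:30–05:45, 06:15–07:00, 09:00–09:45.
Common window lengths: 15, 45, 45 min; longest is 45.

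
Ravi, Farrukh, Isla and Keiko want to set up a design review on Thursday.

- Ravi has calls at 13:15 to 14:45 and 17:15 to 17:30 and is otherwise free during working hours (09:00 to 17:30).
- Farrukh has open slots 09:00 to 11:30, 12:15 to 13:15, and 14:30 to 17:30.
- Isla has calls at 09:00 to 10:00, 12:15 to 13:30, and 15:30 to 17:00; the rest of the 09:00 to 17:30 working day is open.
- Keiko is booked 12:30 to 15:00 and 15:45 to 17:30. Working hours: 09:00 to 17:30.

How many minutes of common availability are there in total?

120 minutes

Ravi free within 09:00–17:30: 09:00–13:15, 14:45–17:15.
Isla free within 09:00–17:30: 10:00–12:15, 13:30–15:30, 17:00–17:30.
Keiko free within 09:00–17:30: 09:00–12:30, 15:00–15:45.
Ravi ∩ Farrukh: 09:00–11:30, 12:15–13:15, 14:45–17:15.
Ravi ∩ Farrukh ∩ Isla: 10:00–11:30, 14:45–15:30, 17:00–17:15.
Ravi ∩ Farrukh ∩ Isla ∩ Keiko: 10:00–11:30, 15:00–15:30.
Total common minutes: 90 + 30 = 120.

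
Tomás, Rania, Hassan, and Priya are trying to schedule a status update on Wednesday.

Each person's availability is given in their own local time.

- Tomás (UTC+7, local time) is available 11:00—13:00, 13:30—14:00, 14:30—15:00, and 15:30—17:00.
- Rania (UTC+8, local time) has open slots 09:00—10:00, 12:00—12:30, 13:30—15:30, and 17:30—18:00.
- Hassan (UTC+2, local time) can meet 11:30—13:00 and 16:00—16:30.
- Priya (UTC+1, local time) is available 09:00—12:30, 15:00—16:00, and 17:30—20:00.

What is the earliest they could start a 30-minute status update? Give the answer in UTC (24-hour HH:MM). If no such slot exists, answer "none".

09:30

Tomás → UTC: 04:00–06:00, 06:30–07:00, 07:30–08:00, 08:30–10:00.
Rania → UTC: 01:00–02:00, 04:00–04:30, 05:30–07:30, 09:30–10:00.
Hassan → UTC: 09:30–11:00, 14:00–14:30.
Priya → UTC: 08:00–11:30, 14:00–15:00, 16:30–19:00.
Tomás ∩ Rania: 04:00–04:30, 05:30–06:00, 06:30–07:00, 09:30–10:00.
Tomás ∩ Rania ∩ Hassan: 09:30–10:00.
Tomás ∩ Rania ∩ Hassan ∩ Priya: 09:30–10:00.
Windows ≥ 30 min: 09:30–10:00.
Earliest such window starts at 09:30.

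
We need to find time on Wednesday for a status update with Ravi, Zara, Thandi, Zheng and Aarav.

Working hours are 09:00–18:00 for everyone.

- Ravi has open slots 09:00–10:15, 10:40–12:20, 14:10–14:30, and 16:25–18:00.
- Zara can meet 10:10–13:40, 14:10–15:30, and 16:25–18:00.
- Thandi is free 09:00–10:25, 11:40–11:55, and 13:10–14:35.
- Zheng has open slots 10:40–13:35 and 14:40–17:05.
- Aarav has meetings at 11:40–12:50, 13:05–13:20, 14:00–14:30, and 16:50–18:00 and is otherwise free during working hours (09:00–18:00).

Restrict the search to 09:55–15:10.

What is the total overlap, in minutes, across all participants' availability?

Aarav free within 09:00–18:00: 09:00–11:40, 12:50–13:05, 13:20–14:00, 14:30–16:50.
Ravi ∩ Zara: 10:10–10:15, 10:40–12:20, 14:10–14:30, 16:25–18:00.
Ravi ∩ Zara ∩ Thandi: 10:10–10:15, 11:40–11:55, 14:10–14:30.
Ravi ∩ Zara ∩ Thandi ∩ Zheng: 11:40–11:55.
Ravi ∩ Zara ∩ Thandi ∩ Zheng ∩ Aarav: (none).
Restricted to 09:55–15:10: (none).
Total common minutes: 0.

0 minutes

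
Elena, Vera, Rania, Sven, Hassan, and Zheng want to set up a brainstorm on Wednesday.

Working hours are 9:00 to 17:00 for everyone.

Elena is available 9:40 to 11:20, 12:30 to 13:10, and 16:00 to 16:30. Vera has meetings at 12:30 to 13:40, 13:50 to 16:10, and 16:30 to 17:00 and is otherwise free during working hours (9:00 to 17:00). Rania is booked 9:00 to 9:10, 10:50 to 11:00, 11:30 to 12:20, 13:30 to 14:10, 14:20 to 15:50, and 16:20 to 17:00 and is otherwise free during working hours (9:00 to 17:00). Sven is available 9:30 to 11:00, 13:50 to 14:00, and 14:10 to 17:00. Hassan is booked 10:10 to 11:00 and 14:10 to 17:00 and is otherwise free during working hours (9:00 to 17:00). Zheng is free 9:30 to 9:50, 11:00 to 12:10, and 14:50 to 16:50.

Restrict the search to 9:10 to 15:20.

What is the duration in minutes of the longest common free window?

Vera free within 09:00–17:00: 09:00–12:30, 13:40–13:50, 16:10–16:30.
Rania free within 09:00–17:00: 09:10–10:50, 11:00–11:30, 12:20–13:30, 14:10–14:20, 15:50–16:20.
Hassan free within 09:00–17:00: 09:00–10:10, 11:00–14:10.
Elena ∩ Vera: 09:40–11:20, 16:10–16:30.
Elena ∩ Vera ∩ Rania: 09:40–10:50, 11:00–11:20, 16:10–16:20.
Elena ∩ Vera ∩ Rania ∩ Sven: 09:40–10:50, 16:10–16:20.
Elena ∩ Vera ∩ Rania ∩ Sven ∩ Hassan: 09:40–10:10.
Elena ∩ Vera ∩ Rania ∩ Sven ∩ Hassan ∩ Zheng: 09:40–09:50.
Restricted to 09:10–15:20: 09:40–09:50.
Single common window of 10 minutes.

10 minutes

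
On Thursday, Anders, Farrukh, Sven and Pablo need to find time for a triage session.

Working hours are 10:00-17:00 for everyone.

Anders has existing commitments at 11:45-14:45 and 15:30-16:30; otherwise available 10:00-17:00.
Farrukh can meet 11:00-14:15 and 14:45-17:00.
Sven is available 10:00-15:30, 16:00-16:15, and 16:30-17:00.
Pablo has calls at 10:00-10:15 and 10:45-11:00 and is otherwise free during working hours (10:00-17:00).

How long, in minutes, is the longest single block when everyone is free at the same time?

Anders free within 10:00–17:00: 10:00–11:45, 14:45–15:30, 16:30–17:00.
Pablo free within 10:00–17:00: 10:15–10:45, 11:00–17:00.
Anders ∩ Farrukh: 11:00–11:45, 14:45–15:30, 16:30–17:00.
Anders ∩ Farrukh ∩ Sven: 11:00–11:45, 14:45–15:30, 16:30–17:00.
Anders ∩ Farrukh ∩ Sven ∩ Pablo: 11:00–11:45, 14:45–15:30, 16:30–17:00.
Common window lengths: 45, 45, 30 min; longest is 45.

45 minutes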